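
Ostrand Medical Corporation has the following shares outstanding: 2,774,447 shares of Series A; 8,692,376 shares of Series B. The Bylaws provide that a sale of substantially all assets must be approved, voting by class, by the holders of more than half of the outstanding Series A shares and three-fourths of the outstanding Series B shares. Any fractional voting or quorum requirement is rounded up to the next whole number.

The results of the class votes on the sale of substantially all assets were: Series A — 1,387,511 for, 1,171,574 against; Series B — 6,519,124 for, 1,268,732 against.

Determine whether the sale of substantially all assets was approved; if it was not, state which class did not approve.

Series A: a majority of 2774447 is 1387224; 1,387,224 required, 1,387,511 in favor — approved.
Series B: 3/4 of 8692376 = 6519282; 6,519,282 required, 6,519,124 in favor — not approved.

Not approved — the Series B shares did not give the required vote.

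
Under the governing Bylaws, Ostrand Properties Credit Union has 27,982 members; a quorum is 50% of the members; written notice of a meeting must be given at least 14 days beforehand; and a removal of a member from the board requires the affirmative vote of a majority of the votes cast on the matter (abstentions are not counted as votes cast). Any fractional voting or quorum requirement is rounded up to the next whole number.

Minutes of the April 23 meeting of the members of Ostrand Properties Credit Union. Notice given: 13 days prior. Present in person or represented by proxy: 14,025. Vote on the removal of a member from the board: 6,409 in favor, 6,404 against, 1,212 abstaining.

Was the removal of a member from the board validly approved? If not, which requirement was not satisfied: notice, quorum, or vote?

Notice: 13 days given; 14 required. Not satisfied.
Quorum: 50% of 27,982 = 13,991; 14,025 present. Satisfied.
Vote: requires a majority of the votes cast (14,025 − 1,212 abstaining = 12,813); a majority of 12813 is 6407, so 6,407 needed; 6,409 in favor. Satisfied.

Invalid — notice requirement not satisfied.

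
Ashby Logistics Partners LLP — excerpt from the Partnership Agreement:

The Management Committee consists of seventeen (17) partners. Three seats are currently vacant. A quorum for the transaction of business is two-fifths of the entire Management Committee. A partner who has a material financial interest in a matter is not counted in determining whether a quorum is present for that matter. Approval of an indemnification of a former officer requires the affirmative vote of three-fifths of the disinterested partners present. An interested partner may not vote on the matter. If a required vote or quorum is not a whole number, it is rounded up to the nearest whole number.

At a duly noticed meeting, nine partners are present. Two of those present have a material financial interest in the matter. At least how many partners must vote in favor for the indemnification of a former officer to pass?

5

The indemnification of a former officer requires three-fifths of the disinterested partners present (9 − 2 = 7).
3/5 of 7 = 4.20, rounded up to 5.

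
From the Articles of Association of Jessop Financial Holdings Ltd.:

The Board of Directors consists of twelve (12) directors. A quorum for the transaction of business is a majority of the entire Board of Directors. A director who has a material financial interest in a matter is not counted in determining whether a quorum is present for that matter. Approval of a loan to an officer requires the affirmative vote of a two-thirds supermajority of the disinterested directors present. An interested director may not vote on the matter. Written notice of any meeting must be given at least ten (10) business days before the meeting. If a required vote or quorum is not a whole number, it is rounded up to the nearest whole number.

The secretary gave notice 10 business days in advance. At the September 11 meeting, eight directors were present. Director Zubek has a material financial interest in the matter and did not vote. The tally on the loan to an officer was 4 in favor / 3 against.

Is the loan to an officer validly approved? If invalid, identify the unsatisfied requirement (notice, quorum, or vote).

Notice: 10 business days given; 10 required (10 ≥ 10). Satisfied.
Quorum: 8 present, but the 1 interested director does not count, leaving 7. Quorum is 7. Satisfied.
Vote: the loan to an officer requires two-thirds of the disinterested directors present (8 − 1 = 7). 2/3 of 7 = 4.67, rounded up to 5, so 5 affirmative votes are needed; 4 voted in favor. Not satisfied.

Invalid — vote requirement not satisfied.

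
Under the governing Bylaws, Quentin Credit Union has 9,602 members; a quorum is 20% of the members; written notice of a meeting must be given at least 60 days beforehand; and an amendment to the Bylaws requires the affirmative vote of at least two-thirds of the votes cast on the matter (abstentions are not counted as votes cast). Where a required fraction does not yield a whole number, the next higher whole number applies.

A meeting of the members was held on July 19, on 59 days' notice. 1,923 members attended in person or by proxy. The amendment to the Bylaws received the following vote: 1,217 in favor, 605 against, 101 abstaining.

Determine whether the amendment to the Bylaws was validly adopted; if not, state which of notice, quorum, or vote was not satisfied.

Notice: 59 days given; 60 required. Not satisfied.
Quorum: 20% of 9,602 = 1,920.40, rounded up to 1,921; 1,923 present. Satisfied.
Vote: requires two-thirds of the votes cast (1,923 − 101 abstaining = 1,822); 2/3 of 1822 = 1214.67, rounded up to 1215, so 1,215 needed; 1,217 in favor. Satisfied.

Invalid — notice requirement not satisfied.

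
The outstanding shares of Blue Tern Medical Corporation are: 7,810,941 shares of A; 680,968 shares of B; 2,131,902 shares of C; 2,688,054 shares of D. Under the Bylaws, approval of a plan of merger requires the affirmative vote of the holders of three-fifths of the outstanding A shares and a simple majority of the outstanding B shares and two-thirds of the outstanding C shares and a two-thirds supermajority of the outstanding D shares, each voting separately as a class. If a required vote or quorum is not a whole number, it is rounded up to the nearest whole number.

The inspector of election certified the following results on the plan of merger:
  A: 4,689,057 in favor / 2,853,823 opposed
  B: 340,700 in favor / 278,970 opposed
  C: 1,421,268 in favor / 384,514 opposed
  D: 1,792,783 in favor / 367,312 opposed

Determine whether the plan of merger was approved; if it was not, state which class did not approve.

A: 3/5 of 7810941 = 4686564.60, rounded up to 4686565; 4,686,565 required, 4,689,057 in favor — approved.
B: a majority of 680968 is 340485; 340,485 required, 340,700 in favor — approved.
C: 2/3 of 2131902 = 1421268; 1,421,268 required, 1,421,268 in favor — approved.
D: 2/3 of 2688054 = 1792036; 1,792,036 required, 1,792,783 in favor — approved.

Approved — every class gave the required vote.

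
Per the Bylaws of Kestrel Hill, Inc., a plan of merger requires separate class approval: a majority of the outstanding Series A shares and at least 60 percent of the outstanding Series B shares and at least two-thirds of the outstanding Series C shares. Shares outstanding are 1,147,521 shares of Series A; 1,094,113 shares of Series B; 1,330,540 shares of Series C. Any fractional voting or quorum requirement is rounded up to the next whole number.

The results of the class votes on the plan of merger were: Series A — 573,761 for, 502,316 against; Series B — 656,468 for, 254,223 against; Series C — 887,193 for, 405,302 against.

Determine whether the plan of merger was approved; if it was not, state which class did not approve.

Approved — every class gave the required vote.

Series A: a majority of 1147521 is 573761; 573,761 required, 573,761 in favor — approved.
Series B: 3/5 of 1094113 = 656467.80, rounded up to 656468; 656,468 required, 656,468 in favor — approved.
Series C: 2/3 of 1330540 = 887026.67, rounded up to 887027; 887,027 required, 887,193 in favor — approved.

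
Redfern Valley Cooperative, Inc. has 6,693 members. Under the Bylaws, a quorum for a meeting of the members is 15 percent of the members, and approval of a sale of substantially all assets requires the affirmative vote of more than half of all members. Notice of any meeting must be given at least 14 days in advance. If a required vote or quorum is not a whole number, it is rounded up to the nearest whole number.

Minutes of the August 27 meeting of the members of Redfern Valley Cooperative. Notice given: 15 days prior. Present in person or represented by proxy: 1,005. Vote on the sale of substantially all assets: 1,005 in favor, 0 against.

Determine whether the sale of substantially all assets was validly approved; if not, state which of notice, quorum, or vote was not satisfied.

Notice: 15 days given; 14 required. Satisfied.
Quorum: 15% of 6,693 = 1,003.95, rounded up to 1,004; 1,005 present. Satisfied.
Vote: requires a majority of all members (6,693); a majority of 6693 is 3347, so 3,347 needed; 1,005 in favor. Not satisfied.

Invalid — vote requirement not satisfied.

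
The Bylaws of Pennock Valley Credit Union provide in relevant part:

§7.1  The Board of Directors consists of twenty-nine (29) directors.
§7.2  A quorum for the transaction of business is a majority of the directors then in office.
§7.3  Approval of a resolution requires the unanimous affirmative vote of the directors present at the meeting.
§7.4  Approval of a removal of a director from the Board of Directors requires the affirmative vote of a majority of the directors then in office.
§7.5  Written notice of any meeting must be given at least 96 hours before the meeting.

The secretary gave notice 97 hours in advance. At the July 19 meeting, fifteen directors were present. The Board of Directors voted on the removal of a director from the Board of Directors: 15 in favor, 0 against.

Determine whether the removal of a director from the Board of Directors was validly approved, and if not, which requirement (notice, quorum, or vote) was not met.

Valid — all requirements satisfied.

Notice: 97 hours given; 96 required (97 ≥ 96). Satisfied.
Quorum: 15 present; quorum is 15. Satisfied.
Vote: the removal of a director from the Board of Directors requires a majority of the directors then in office (29). A majority of 29 is 15, so 15 affirmative votes are needed; 15 voted in favor. Satisfied.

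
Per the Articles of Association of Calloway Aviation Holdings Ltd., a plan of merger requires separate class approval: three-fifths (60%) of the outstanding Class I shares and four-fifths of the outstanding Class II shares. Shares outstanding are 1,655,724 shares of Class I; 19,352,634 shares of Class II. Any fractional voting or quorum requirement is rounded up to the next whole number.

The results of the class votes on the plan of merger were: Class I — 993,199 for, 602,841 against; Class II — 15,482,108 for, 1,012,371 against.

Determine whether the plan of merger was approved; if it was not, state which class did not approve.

Not approved — the Class I shares did not give the required vote.

Class I: 3/5 of 1655724 = 993434.40, rounded up to 993435; 993,435 required, 993,199 in favor — not approved.
Class II: 4/5 of 19352634 = 15482107.20, rounded up to 15482108; 15,482,108 required, 15,482,108 in favor — approved.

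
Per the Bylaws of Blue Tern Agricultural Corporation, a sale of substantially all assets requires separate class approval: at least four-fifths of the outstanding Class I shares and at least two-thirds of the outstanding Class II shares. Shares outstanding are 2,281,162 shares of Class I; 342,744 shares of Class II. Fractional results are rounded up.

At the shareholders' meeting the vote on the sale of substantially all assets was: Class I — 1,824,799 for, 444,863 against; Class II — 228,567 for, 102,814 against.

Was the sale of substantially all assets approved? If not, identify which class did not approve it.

Class I: 4/5 of 2281162 = 1824929.60, rounded up to 1824930; 1,824,930 required, 1,824,799 in favor — not approved.
Class II: 2/3 of 342744 = 228496; 228,496 required, 228,567 in favor — approved.

Not approved — the Class I shares did not give the required vote.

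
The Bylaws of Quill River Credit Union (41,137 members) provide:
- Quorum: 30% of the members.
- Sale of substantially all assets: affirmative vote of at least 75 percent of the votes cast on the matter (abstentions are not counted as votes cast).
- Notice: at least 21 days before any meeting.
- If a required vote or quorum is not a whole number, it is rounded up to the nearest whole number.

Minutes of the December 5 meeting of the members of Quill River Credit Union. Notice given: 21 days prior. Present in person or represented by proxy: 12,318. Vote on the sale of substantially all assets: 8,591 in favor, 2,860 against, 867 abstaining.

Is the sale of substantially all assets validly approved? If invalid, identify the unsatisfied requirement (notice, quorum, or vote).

Notice: 21 days given; 21 required. Satisfied.
Quorum: 30% of 41,137 = 12,341.10, rounded up to 12,342; 12,318 present. Not satisfied.
Vote: requires three-fourths of the votes cast (12,318 − 867 abstaining = 11,451); 3/4 of 11451 = 8588.25, rounded up to 8589, so 8,589 needed; 8,591 in favor. Satisfied.

Invalid — quorum requirement not satisfied.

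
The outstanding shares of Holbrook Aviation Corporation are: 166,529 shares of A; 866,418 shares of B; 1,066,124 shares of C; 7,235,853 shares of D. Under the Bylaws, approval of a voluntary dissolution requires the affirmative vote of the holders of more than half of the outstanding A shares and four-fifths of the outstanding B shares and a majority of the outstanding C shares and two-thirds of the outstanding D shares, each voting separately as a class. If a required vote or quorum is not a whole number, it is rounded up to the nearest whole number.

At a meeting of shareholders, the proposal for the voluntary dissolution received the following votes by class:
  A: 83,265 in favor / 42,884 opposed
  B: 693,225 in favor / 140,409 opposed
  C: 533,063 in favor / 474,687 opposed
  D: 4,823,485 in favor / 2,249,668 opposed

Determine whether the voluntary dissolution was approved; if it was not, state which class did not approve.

A: a majority of 166529 is 83265; 83,265 required, 83,265 in favor — approved.
B: 4/5 of 866418 = 693134.40, rounded up to 693135; 693,135 required, 693,225 in favor — approved.
C: a majority of 1066124 is 533063; 533,063 required, 533,063 in favor — approved.
D: 2/3 of 7235853 = 4823902; 4,823,902 required, 4,823,485 in favor — not approved.

Not approved — the D shares did not give the required vote.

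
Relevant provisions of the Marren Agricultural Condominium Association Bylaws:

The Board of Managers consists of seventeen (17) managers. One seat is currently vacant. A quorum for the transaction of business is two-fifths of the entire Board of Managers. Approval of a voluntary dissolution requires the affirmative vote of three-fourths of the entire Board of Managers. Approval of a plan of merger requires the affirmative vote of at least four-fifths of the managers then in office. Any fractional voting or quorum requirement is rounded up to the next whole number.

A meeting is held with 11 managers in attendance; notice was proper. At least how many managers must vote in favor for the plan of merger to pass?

13

The plan of merger requires four-fifths of the managers then in office (16).
4/5 of 16 = 12.80, rounded up to 13.
(Only 11 can vote, so the plan of merger cannot pass at this meeting, but the required vote is still 13.)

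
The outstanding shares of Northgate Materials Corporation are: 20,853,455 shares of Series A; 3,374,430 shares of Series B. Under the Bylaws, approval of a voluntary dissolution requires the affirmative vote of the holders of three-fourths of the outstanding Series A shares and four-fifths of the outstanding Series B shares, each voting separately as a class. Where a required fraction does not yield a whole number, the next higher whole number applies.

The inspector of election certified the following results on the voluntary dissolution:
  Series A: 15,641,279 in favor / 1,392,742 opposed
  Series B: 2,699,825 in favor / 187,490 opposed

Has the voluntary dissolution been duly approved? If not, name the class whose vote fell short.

Approved — every class gave the required vote.

Series A: 3/4 of 20853455 = 15640091.25, rounded up to 15640092; 15,640,092 required, 15,641,279 in favor — approved.
Series B: 4/5 of 3374430 = 2699544; 2,699,544 required, 2,699,825 in favor — approved.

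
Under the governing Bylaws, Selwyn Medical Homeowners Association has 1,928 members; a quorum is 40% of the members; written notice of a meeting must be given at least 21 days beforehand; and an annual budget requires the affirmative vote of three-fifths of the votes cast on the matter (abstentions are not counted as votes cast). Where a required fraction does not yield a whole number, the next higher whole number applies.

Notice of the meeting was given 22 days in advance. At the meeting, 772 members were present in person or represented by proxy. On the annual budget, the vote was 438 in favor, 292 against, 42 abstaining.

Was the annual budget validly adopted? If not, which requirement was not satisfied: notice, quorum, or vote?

Notice: 22 days given; 21 required. Satisfied.
Quorum: 40% of 1,928 = 771.20, rounded up to 772; 772 present. Satisfied.
Vote: requires three-fifths of the votes cast (772 − 42 abstaining = 730); 3/5 of 730 = 438, so 438 needed; 438 in favor. Satisfied.

Valid — all requirements satisfied.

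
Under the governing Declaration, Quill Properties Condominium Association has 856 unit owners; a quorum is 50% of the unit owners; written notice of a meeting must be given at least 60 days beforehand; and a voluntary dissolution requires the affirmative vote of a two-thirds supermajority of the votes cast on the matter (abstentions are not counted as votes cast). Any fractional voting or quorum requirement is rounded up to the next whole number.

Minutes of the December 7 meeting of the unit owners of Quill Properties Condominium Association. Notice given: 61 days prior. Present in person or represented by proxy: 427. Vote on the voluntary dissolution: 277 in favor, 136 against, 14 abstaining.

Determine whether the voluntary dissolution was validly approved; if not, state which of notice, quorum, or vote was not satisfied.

Notice: 61 days given; 60 required. Satisfied.
Quorum: 50% of 856 = 428; 427 present. Not satisfied.
Vote: requires two-thirds of the votes cast (427 − 14 abstaining = 413); 2/3 of 413 = 275.33, rounded up to 276, so 276 needed; 277 in favor. Satisfied.

Invalid — quorum requirement not satisfied.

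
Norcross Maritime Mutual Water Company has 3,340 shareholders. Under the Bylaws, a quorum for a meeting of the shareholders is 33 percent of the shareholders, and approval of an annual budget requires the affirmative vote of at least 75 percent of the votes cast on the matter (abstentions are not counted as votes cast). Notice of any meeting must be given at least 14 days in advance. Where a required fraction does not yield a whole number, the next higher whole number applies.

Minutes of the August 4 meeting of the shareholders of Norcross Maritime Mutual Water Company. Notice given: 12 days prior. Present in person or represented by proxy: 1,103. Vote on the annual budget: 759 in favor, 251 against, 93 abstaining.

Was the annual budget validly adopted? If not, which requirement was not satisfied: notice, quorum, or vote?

Invalid — notice requirement not satisfied.

Notice: 12 days given; 14 required. Not satisfied.
Quorum: 33% of 3,340 = 1,102.20, rounded up to 1,103; 1,103 present. Satisfied.
Vote: requires three-fourths of the votes cast (1,103 − 93 abstaining = 1,010); 3/4 of 1010 = 757.50, rounded up to 758, so 758 needed; 759 in favor. Satisfied.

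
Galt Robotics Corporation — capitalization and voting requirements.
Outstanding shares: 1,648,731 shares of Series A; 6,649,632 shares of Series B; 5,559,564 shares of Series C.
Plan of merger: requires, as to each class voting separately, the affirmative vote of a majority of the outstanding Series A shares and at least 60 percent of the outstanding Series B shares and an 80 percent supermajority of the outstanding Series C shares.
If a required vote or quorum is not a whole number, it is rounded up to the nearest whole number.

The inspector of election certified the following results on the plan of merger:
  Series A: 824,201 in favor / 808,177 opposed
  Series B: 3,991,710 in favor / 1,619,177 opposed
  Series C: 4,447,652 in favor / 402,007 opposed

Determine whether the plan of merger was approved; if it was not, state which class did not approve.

Not approved — the Series A shares did not give the required vote.

Series A: a majority of 1648731 is 824366; 824,366 required, 824,201 in favor — not approved.
Series B: 3/5 of 6649632 = 3989779.20, rounded up to 3989780; 3,989,780 required, 3,991,710 in favor — approved.
Series C: 4/5 of 5559564 = 4447651.20, rounded up to 4447652; 4,447,652 required, 4,447,652 in favor — approved.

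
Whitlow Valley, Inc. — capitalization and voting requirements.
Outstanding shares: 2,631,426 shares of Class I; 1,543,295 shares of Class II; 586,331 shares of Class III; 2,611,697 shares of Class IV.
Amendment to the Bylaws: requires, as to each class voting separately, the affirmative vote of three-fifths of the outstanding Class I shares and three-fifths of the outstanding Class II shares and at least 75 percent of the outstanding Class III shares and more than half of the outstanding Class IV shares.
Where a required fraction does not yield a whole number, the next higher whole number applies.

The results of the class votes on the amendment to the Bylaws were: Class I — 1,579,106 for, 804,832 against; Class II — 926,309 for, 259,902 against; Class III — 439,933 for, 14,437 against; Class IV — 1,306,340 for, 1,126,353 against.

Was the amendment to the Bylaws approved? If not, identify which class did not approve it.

Approved — every class gave the required vote.

Class I: 3/5 of 2631426 = 1578855.60, rounded up to 1578856; 1,578,856 required, 1,579,106 in favor — approved.
Class II: 3/5 of 1543295 = 925977; 925,977 required, 926,309 in favor — approved.
Class III: 3/4 of 586331 = 439748.25, rounded up to 439749; 439,749 required, 439,933 in favor — approved.
Class IV: a majority of 2611697 is 1305849; 1,305,849 required, 1,306,340 in favor — approved.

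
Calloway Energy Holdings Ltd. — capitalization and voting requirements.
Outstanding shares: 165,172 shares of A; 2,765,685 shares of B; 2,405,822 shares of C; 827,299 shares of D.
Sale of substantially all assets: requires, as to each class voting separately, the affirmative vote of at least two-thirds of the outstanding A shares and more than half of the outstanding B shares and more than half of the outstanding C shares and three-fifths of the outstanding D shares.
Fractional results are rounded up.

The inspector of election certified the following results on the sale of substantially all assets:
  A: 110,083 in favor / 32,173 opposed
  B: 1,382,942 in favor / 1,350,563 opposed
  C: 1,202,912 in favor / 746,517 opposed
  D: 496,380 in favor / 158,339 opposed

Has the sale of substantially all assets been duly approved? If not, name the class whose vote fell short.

A: 2/3 of 165172 = 110114.67, rounded up to 110115; 110,115 required, 110,083 in favor — not approved.
B: a majority of 2765685 is 1382843; 1,382,843 required, 1,382,942 in favor — approved.
C: a majority of 2405822 is 1202912; 1,202,912 required, 1,202,912 in favor — approved.
D: 3/5 of 827299 = 496379.40, rounded up to 496380; 496,380 required, 496,380 in favor — approved.

Not approved — the A shares did not give the required vote.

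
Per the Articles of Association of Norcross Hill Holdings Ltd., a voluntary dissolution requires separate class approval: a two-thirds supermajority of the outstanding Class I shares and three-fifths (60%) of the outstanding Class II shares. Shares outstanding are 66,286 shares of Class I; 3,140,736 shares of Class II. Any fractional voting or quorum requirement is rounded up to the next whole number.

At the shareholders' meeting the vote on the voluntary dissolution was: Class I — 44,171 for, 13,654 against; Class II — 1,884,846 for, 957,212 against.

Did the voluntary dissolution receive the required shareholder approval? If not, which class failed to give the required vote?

Class I: 2/3 of 66286 = 44190.67, rounded up to 44191; 44,191 required, 44,171 in favor — not approved.
Class II: 3/5 of 3140736 = 1884441.60, rounded up to 1884442; 1,884,442 required, 1,884,846 in favor — approved.

Not approved — the Class I shares did not give the required vote.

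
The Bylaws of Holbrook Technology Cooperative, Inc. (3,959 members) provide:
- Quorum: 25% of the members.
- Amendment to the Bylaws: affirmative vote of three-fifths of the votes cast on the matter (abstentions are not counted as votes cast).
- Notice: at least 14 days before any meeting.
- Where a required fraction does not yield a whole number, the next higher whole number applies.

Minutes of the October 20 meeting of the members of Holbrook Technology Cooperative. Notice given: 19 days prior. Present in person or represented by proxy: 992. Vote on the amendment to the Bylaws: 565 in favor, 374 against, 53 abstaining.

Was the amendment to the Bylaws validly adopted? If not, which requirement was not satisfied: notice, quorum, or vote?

Valid — all requirements satisfied.

Notice: 19 days given; 14 required. Satisfied.
Quorum: 25% of 3,959 = 989.75, rounded up to 990; 992 present. Satisfied.
Vote: requires three-fifths of the votes cast (992 − 53 abstaining = 939); 3/5 of 939 = 563.40, rounded up to 564, so 564 needed; 565 in favor. Satisfied.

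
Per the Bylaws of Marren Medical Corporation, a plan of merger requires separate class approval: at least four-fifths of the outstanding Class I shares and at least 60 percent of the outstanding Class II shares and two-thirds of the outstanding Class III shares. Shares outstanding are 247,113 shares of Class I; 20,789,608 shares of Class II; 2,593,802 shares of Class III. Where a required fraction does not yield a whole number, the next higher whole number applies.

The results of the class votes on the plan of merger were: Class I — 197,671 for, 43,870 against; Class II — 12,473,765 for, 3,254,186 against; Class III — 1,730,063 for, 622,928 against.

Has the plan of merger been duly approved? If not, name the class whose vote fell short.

Class I: 4/5 of 247113 = 197690.40, rounded up to 197691; 197,691 required, 197,671 in favor — not approved.
Class II: 3/5 of 20789608 = 12473764.80, rounded up to 12473765; 12,473,765 required, 12,473,765 in favor — approved.
Class III: 2/3 of 2593802 = 1729201.33, rounded up to 1729202; 1,729,202 required, 1,730,063 in favor — approved.

Not approved — the Class I shares did not give the required vote.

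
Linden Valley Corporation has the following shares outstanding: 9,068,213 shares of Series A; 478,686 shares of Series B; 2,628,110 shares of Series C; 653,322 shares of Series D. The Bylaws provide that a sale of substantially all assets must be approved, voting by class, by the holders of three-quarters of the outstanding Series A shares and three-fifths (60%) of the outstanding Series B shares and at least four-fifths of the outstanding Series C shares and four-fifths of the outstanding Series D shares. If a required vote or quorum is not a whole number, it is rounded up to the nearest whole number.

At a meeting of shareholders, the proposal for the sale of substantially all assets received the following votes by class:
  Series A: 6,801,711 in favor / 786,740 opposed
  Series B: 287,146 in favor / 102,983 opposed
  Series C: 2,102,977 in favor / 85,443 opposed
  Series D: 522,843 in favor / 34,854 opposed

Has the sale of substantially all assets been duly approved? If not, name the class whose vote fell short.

Series A: 3/4 of 9068213 = 6801159.75, rounded up to 6801160; 6,801,160 required, 6,801,711 in favor — approved.
Series B: 3/5 of 478686 = 287211.60, rounded up to 287212; 287,212 required, 287,146 in favor — not approved.
Series C: 4/5 of 2628110 = 2102488; 2,102,488 required, 2,102,977 in favor — approved.
Series D: 4/5 of 653322 = 522657.60, rounded up to 522658; 522,658 required, 522,843 in favor — approved.

Not approved — the Series B shares did not give the required vote.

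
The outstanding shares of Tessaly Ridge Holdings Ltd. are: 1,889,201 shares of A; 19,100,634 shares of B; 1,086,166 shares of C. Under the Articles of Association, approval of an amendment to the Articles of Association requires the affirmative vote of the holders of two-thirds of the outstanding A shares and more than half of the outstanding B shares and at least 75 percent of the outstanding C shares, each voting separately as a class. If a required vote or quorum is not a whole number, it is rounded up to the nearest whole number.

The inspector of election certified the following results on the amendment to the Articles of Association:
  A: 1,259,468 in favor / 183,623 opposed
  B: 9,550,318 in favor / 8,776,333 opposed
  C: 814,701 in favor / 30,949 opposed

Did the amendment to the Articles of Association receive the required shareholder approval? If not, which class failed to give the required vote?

Approved — every class gave the required vote.

A: 2/3 of 1889201 = 1259467.33, rounded up to 1259468; 1,259,468 required, 1,259,468 in favor — approved.
B: a majority of 19100634 is 9550318; 9,550,318 required, 9,550,318 in favor — approved.
C: 3/4 of 1086166 = 814624.50, rounded up to 814625; 814,625 required, 814,701 in favor — approved.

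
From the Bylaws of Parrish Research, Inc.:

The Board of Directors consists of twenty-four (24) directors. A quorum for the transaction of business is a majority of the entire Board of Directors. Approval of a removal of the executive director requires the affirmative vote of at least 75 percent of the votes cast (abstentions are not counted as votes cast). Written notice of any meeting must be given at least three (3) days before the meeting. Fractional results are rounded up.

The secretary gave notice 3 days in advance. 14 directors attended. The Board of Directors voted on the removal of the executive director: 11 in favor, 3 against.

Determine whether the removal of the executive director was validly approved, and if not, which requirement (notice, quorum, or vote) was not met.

Notice: 3 days given; 3 required (3 ≥ 3). Satisfied.
Quorum: 14 present; quorum is 13. Satisfied.
Vote: the removal of the executive director requires three-fourths of the votes cast (14). 3/4 of 14 = 10.50, rounded up to 11, so 11 affirmative votes are needed; 11 voted in favor. Satisfied.

Valid — all requirements satisfied.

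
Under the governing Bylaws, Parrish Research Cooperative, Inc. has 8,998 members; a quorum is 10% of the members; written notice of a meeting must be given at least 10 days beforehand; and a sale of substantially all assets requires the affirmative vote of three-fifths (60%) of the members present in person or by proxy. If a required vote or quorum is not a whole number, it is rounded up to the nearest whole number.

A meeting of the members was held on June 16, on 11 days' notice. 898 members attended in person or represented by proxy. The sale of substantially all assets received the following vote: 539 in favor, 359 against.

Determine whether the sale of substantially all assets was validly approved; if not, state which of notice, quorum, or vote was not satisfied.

Notice: 11 days given; 10 required. Satisfied.
Quorum: 10% of 8,998 = 899.80, rounded up to 900; 898 present. Not satisfied.
Vote: requires three-fifths of those present (898); 3/5 of 898 = 538.80, rounded up to 539, so 539 needed; 539 in favor. Satisfied.

Invalid — quorum requirement not satisfied.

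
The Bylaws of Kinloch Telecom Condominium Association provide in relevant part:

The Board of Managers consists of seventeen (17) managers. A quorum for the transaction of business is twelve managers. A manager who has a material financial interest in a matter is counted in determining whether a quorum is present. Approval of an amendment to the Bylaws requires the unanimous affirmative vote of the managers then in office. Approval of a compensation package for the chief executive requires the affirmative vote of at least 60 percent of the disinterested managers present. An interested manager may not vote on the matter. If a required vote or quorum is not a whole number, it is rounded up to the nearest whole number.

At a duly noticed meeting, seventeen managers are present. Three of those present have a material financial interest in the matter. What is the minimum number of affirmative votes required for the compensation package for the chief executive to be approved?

9

The compensation package for the chief executive requires three-fifths of the disinterested managers present (17 − 3 = 14).
3/5 of 14 = 8.40, rounded up to 9.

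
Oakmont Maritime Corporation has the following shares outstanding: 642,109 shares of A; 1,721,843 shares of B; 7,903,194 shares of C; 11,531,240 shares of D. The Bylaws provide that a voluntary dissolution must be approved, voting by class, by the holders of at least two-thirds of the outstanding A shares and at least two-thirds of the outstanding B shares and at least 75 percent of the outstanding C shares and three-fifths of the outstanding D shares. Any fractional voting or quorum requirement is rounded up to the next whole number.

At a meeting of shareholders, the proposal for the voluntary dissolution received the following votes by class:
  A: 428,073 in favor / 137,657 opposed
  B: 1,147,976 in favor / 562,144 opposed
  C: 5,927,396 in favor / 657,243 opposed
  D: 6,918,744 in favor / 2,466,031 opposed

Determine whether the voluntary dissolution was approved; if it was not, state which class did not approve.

Approved — every class gave the required vote.

A: 2/3 of 642109 = 428072.67, rounded up to 428073; 428,073 required, 428,073 in favor — approved.
B: 2/3 of 1721843 = 1147895.33, rounded up to 1147896; 1,147,896 required, 1,147,976 in favor — approved.
C: 3/4 of 7903194 = 5927395.50, rounded up to 5927396; 5,927,396 required, 5,927,396 in favor — approved.
D: 3/5 of 11531240 = 6918744; 6,918,744 required, 6,918,744 in favor — approved.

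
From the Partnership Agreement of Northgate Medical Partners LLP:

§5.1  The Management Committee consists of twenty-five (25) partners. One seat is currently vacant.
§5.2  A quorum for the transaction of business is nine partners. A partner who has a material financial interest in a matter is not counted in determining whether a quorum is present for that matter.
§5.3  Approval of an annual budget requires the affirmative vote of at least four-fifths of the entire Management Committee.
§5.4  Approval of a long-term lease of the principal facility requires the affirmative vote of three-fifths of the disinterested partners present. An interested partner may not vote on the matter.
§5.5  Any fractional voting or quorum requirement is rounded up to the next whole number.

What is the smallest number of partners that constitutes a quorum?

9

The quorum is fixed at 9.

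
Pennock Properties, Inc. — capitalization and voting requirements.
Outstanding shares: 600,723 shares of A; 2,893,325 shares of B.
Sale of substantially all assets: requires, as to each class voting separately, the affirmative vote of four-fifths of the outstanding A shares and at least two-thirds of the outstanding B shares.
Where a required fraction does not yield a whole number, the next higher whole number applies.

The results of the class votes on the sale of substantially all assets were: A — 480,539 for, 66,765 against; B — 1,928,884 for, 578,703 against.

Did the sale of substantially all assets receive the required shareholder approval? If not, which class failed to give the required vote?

Not approved — the A shares did not give the required vote.

A: 4/5 of 600723 = 480578.40, rounded up to 480579; 480,579 required, 480,539 in favor — not approved.
B: 2/3 of 2893325 = 1928883.33, rounded up to 1928884; 1,928,884 required, 1,928,884 in favor — approved.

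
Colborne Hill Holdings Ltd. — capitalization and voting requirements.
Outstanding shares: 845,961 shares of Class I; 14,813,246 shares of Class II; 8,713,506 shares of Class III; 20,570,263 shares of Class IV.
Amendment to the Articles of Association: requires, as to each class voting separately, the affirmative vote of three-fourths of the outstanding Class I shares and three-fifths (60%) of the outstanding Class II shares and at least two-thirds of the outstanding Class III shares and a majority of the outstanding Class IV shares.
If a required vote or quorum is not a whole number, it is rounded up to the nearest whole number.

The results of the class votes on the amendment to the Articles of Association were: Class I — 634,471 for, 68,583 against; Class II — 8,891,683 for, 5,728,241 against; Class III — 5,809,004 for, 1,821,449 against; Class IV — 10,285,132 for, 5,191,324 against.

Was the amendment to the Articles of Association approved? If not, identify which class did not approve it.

Class I: 3/4 of 845961 = 634470.75, rounded up to 634471; 634,471 required, 634,471 in favor — approved.
Class II: 3/5 of 14813246 = 8887947.60, rounded up to 8887948; 8,887,948 required, 8,891,683 in favor — approved.
Class III: 2/3 of 8713506 = 5809004; 5,809,004 required, 5,809,004 in favor — approved.
Class IV: a majority of 20570263 is 10285132; 10,285,132 required, 10,285,132 in favor — approved.

Approved — every class gave the required vote.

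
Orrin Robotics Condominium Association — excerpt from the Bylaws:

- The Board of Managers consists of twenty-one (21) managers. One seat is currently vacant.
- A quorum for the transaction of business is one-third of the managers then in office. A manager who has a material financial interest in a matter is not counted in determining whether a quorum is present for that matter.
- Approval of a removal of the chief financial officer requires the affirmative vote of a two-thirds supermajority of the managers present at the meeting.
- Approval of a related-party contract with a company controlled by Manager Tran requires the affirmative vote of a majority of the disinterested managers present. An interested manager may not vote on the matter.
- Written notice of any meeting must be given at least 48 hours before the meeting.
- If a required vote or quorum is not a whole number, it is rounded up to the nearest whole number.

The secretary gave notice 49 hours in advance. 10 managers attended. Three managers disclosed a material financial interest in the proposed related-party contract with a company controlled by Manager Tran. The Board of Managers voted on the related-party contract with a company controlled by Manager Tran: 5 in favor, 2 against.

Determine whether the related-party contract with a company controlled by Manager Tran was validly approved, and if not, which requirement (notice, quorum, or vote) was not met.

Notice: 49 hours given; 48 required (49 ≥ 48). Satisfied.
Quorum: 10 present, but the 3 interested managers do not count, leaving 7. Quorum is 7. Satisfied.
Vote: the related-party contract with a company controlled by Manager Tran requires a majority of the disinterested managers present (10 − 3 = 7). A majority of 7 is 4, so 4 affirmative votes are needed; 5 voted in favor. Satisfied.

Valid — all requirements satisfied.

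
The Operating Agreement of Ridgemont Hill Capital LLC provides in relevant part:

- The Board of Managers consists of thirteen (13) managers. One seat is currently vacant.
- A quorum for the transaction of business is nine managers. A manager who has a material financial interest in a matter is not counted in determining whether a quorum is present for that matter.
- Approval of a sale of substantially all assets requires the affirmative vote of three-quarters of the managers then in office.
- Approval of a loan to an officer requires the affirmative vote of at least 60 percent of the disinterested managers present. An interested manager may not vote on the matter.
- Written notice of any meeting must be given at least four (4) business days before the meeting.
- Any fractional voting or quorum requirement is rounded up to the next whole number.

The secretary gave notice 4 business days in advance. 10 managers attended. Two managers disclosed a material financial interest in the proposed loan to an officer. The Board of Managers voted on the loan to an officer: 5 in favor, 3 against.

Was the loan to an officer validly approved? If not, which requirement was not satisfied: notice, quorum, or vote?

Invalid — quorum requirement not satisfied.

Notice: 4 business days given; 4 required (4 ≥ 4). Satisfied.
Quorum: 10 present, but the 2 interested managers do not count, leaving 8. Quorum is 9. Not satisfied.
Vote: the loan to an officer requires three-fifths of the disinterested managers present (10 − 2 = 8). 3/5 of 8 = 4.80, rounded up to 5, so 5 affirmative votes are needed; 5 voted in favor. Satisfied. (Moot — without a quorum no business can be validly transacted.)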